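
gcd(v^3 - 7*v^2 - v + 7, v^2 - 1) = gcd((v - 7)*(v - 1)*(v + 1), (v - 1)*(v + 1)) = v^2 - 1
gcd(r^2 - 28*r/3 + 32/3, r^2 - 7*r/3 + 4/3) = r - 4/3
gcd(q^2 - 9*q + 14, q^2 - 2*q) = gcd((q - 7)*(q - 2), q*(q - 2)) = q - 2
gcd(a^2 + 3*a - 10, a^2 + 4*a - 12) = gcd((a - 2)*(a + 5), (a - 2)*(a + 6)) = a - 2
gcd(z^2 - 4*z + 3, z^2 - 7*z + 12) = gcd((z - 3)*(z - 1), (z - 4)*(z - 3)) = z - 3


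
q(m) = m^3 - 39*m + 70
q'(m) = 3*m^2 - 39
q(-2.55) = 152.87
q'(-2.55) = -19.49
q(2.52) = -12.28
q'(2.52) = -19.95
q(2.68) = -15.27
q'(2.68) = -17.45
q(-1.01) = 108.36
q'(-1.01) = -35.94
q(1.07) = 29.50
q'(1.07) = -35.57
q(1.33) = 20.48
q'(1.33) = -33.69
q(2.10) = -2.64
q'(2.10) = -25.77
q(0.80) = 39.31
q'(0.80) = -37.08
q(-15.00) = -2720.00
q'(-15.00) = 636.00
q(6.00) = 52.00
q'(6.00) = 69.00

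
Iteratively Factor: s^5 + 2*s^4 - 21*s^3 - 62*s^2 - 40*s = (s - 5)*(s^4 + 7*s^3 + 14*s^2 + 8*s) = s*(s - 5)*(s^3 + 7*s^2 + 14*s + 8) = s*(s - 5)*(s + 2)*(s^2 + 5*s + 4) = s*(s - 5)*(s + 2)*(s + 4)*(s + 1)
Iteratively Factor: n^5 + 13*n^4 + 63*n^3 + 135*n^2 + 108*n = (n + 3)*(n^4 + 10*n^3 + 33*n^2 + 36*n) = (n + 3)^2*(n^3 + 7*n^2 + 12*n) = (n + 3)^3*(n^2 + 4*n) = n*(n + 3)^3*(n + 4)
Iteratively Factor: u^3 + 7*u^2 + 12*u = (u + 4)*(u^2 + 3*u) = (u + 3)*(u + 4)*(u)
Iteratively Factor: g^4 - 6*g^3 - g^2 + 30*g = (g)*(g^3 - 6*g^2 - g + 30) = g*(g + 2)*(g^2 - 8*g + 15) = g*(g - 3)*(g + 2)*(g - 5)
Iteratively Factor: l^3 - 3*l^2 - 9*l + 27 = (l - 3)*(l^2 - 9) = (l - 3)*(l + 3)*(l - 3)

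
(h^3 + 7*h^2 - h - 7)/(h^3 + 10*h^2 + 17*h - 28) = (h + 1)/(h + 4)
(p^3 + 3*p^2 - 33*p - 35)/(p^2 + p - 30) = (p^2 + 8*p + 7)/(p + 6)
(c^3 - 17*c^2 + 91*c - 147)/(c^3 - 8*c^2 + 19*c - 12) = (c^2 - 14*c + 49)/(c^2 - 5*c + 4)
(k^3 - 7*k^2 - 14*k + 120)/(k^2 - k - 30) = (k^2 - k - 20)/(k + 5)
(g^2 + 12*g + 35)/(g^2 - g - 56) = (g + 5)/(g - 8)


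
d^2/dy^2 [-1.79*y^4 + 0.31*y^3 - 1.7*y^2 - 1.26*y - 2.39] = -21.48*y^2 + 1.86*y - 3.4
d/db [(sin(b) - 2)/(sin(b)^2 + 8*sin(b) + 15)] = (4*sin(b) + cos(b)^2 + 30)*cos(b)/(sin(b)^2 + 8*sin(b) + 15)^2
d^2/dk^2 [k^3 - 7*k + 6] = 6*k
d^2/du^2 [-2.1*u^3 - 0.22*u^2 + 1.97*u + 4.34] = -12.6*u - 0.44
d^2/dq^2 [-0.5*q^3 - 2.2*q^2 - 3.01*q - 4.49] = -3.0*q - 4.4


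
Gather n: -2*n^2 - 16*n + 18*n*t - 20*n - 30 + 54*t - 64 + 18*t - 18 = -2*n^2 + n*(18*t - 36) + 72*t - 112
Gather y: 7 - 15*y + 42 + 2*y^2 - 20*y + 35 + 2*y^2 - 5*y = 4*y^2 - 40*y + 84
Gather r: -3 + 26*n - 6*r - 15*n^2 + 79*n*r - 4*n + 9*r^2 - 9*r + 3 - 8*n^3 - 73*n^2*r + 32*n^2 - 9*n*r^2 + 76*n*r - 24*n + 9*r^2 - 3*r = -8*n^3 + 17*n^2 - 2*n + r^2*(18 - 9*n) + r*(-73*n^2 + 155*n - 18)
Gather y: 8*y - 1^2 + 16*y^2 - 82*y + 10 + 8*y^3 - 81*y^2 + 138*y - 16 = 8*y^3 - 65*y^2 + 64*y - 7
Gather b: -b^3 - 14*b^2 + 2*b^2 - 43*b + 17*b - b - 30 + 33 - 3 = -b^3 - 12*b^2 - 27*b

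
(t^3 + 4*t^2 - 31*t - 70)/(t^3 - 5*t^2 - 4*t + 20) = (t + 7)/(t - 2)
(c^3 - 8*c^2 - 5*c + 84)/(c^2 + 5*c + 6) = (c^2 - 11*c + 28)/(c + 2)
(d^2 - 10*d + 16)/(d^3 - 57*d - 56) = (d - 2)/(d^2 + 8*d + 7)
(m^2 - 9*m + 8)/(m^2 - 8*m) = (m - 1)/m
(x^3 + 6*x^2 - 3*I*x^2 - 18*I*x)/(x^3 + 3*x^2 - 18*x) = (x - 3*I)/(x - 3)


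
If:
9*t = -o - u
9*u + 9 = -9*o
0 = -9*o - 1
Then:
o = -1/9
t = 1/9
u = -8/9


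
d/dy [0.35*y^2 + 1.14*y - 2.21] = 0.7*y + 1.14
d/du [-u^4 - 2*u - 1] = -4*u^3 - 2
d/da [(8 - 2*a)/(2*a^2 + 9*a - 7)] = 2*(2*a^2 - 16*a - 29)/(4*a^4 + 36*a^3 + 53*a^2 - 126*a + 49)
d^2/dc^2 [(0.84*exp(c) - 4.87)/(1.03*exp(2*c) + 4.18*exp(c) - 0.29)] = (0.891156*exp(4*c) - 24.282868*exp(3*c) - 61.396446*exp(2*c) - 89.891016*exp(c) - 5.83277)*exp(c)/(1.092727*exp(6*c) + 13.303686*exp(5*c) + 53.066733*exp(4*c) + 65.543236*exp(3*c) - 14.941119*exp(2*c) + 1.054614*exp(c) - 0.024389)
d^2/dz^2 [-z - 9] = 0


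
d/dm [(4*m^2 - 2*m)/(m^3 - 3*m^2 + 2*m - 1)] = 2*(-2*m^4 + 2*m^3 + m^2 - 4*m + 1)/(m^6 - 6*m^5 + 13*m^4 - 14*m^3 + 10*m^2 - 4*m + 1)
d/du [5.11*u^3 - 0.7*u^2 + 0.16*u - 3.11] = 15.33*u^2 - 1.4*u + 0.16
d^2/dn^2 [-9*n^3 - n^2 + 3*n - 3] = -54*n - 2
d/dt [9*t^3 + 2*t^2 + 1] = t*(27*t + 4)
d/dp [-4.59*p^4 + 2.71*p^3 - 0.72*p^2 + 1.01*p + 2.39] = -18.36*p^3 + 8.13*p^2 - 1.44*p + 1.01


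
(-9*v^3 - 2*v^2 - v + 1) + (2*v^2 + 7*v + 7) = -9*v^3 + 6*v + 8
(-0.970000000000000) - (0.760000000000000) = -1.73000000000000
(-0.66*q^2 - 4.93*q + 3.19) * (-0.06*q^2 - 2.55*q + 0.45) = 0.0396*q^4 + 1.9788*q^3 + 12.0831*q^2 - 10.353*q + 1.4355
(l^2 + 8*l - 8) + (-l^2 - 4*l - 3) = 4*l - 11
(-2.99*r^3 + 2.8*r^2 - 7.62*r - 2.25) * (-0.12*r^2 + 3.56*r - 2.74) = 0.3588*r^5 - 10.9804*r^4 + 19.075*r^3 - 34.5292*r^2 + 12.8688*r + 6.165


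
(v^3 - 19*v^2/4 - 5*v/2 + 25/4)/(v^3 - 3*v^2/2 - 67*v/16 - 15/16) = 4*(v^2 - 6*v + 5)/(4*v^2 - 11*v - 3)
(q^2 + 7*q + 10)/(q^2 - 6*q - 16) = (q + 5)/(q - 8)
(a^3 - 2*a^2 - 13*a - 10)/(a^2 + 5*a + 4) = (a^2 - 3*a - 10)/(a + 4)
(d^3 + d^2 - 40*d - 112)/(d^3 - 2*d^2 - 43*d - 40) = (-d^3 - d^2 + 40*d + 112)/(-d^3 + 2*d^2 + 43*d + 40)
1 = 1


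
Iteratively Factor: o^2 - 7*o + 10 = (o - 5)*(o - 2)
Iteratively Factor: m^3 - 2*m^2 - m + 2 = (m + 1)*(m^2 - 3*m + 2) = (m - 2)*(m + 1)*(m - 1)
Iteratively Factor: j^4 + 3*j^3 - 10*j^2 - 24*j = (j - 3)*(j^3 + 6*j^2 + 8*j) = (j - 3)*(j + 2)*(j^2 + 4*j) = (j - 3)*(j + 2)*(j + 4)*(j)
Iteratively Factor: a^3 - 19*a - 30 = (a + 3)*(a^2 - 3*a - 10) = (a - 5)*(a + 3)*(a + 2)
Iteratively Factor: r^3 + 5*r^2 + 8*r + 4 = (r + 1)*(r^2 + 4*r + 4) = (r + 1)*(r + 2)*(r + 2)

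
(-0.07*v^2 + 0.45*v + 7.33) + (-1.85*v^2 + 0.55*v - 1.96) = -1.92*v^2 + 1.0*v + 5.37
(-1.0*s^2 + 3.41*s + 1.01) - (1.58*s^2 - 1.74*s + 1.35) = -2.58*s^2 + 5.15*s - 0.34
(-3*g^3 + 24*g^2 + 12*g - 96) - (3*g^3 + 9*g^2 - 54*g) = -6*g^3 + 15*g^2 + 66*g - 96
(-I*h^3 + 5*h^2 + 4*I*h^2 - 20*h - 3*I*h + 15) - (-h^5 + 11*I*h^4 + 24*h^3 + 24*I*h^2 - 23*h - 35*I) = h^5 - 11*I*h^4 - 24*h^3 - I*h^3 + 5*h^2 - 20*I*h^2 + 3*h - 3*I*h + 15 + 35*I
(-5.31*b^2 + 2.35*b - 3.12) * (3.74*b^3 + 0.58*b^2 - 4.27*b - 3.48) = -19.8594*b^5 + 5.7092*b^4 + 12.3679*b^3 + 6.6347*b^2 + 5.1444*b + 10.8576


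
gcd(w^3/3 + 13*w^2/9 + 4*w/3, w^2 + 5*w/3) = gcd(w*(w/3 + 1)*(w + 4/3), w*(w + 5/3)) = w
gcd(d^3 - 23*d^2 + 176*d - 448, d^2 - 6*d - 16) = d - 8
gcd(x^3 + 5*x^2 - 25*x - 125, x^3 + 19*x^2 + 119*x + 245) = x + 5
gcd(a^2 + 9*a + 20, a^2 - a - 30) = a + 5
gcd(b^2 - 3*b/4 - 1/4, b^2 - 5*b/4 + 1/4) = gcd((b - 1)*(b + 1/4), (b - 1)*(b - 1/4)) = b - 1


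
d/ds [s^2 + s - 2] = 2*s + 1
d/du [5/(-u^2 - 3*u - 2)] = 5*(2*u + 3)/(u^2 + 3*u + 2)^2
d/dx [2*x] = 2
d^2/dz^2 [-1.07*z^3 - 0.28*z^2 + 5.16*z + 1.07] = -6.42*z - 0.56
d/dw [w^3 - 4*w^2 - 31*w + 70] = 3*w^2 - 8*w - 31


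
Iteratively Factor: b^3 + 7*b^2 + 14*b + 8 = (b + 4)*(b^2 + 3*b + 2) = (b + 2)*(b + 4)*(b + 1)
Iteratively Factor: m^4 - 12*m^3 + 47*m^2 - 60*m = (m - 3)*(m^3 - 9*m^2 + 20*m) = m*(m - 3)*(m^2 - 9*m + 20) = m*(m - 4)*(m - 3)*(m - 5)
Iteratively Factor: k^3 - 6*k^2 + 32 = (k - 4)*(k^2 - 2*k - 8) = (k - 4)*(k + 2)*(k - 4)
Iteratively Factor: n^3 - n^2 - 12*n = (n + 3)*(n^2 - 4*n) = (n - 4)*(n + 3)*(n)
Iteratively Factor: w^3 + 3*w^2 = (w + 3)*(w^2) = w*(w + 3)*(w)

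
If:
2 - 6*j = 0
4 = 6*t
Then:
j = 1/3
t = 2/3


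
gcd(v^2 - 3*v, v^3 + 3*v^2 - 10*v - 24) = v - 3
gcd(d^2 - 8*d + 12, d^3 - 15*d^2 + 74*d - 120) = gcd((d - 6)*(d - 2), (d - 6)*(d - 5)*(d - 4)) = d - 6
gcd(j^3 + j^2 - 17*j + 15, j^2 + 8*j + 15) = j + 5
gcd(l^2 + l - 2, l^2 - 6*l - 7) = 1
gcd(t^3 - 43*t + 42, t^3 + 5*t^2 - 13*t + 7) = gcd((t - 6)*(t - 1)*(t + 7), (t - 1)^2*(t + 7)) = t^2 + 6*t - 7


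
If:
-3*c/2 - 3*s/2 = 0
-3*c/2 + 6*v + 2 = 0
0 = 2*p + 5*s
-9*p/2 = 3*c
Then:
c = 0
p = 0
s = 0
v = -1/3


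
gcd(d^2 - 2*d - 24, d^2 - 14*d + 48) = d - 6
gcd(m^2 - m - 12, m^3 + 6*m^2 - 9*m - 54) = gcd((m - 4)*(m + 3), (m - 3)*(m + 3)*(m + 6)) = m + 3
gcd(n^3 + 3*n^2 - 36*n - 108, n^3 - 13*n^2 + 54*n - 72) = n - 6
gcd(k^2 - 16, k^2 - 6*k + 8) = k - 4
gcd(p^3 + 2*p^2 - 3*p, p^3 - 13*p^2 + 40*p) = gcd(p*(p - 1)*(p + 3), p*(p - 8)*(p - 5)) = p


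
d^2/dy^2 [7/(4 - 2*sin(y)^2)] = 7*(2*sin(y)^4 + sin(y)^2 - 2)/(sin(y)^2 - 2)^3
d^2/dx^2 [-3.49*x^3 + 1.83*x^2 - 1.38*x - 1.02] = 3.66 - 20.94*x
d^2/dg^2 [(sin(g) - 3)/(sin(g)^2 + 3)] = (-9*sin(g)^5 + 12*sin(g)^4 - 54*sin(g)^2 - 7*sin(g) - 15*sin(3*g)/2 + sin(5*g)/2 + 18)/(sin(g)^2 + 3)^3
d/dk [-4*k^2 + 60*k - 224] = 60 - 8*k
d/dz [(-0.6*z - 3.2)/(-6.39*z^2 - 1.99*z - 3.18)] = (3.834*z^2 + 1.194*z - (0.6*z + 3.2)*(12.78*z + 1.99) + 1.908)/(6.39*z^2 + 1.99*z + 3.18)^2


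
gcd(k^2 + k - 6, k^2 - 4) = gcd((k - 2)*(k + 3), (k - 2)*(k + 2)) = k - 2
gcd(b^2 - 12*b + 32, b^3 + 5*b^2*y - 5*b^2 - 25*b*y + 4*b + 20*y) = b - 4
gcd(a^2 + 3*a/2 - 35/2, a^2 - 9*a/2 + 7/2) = a - 7/2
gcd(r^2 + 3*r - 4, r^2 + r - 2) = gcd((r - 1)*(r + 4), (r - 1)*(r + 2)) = r - 1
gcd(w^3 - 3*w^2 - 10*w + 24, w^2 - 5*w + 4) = w - 4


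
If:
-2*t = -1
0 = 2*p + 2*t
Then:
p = -1/2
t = 1/2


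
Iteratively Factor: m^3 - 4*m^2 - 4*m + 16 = (m + 2)*(m^2 - 6*m + 8) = (m - 4)*(m + 2)*(m - 2)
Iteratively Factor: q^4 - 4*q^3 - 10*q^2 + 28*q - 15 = (q - 1)*(q^3 - 3*q^2 - 13*q + 15) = (q - 1)^2*(q^2 - 2*q - 15) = (q - 5)*(q - 1)^2*(q + 3)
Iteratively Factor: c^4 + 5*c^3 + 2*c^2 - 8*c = (c + 2)*(c^3 + 3*c^2 - 4*c) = (c + 2)*(c + 4)*(c^2 - c) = (c - 1)*(c + 2)*(c + 4)*(c)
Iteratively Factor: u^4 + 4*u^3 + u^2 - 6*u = (u)*(u^3 + 4*u^2 + u - 6) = u*(u - 1)*(u^2 + 5*u + 6) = u*(u - 1)*(u + 3)*(u + 2)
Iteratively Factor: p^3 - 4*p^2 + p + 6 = (p - 3)*(p^2 - p - 2) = (p - 3)*(p + 1)*(p - 2)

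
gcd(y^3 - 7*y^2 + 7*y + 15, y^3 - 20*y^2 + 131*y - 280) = y - 5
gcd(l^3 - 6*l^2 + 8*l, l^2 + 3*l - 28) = l - 4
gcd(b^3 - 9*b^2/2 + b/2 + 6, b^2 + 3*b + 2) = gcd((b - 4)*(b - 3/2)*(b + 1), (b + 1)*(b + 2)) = b + 1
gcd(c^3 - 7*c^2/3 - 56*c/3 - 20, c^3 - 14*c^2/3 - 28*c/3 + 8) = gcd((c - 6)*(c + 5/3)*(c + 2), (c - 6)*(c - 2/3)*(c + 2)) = c^2 - 4*c - 12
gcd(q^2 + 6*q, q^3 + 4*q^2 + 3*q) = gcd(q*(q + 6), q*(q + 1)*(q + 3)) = q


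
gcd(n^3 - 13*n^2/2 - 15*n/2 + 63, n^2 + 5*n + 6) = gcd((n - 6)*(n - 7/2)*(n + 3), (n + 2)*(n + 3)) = n + 3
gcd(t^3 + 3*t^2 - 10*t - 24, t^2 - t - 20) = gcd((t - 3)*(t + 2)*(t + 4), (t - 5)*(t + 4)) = t + 4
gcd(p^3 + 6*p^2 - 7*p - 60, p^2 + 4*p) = p + 4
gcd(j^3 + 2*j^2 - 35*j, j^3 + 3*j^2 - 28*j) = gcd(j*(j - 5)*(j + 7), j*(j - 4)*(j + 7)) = j^2 + 7*j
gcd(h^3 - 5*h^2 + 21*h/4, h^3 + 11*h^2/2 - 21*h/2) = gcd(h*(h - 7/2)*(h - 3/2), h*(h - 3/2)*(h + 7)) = h^2 - 3*h/2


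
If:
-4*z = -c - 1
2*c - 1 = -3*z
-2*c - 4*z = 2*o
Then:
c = 1/11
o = -7/11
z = 3/11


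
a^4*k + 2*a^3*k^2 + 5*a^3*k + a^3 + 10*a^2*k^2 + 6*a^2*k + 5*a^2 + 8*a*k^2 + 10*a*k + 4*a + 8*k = (a + 1)*(a + 4)*(a + 2*k)*(a*k + 1)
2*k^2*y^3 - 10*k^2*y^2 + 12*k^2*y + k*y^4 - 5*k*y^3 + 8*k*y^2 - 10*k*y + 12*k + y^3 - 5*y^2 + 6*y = (2*k + y)*(y - 3)*(y - 2)*(k*y + 1)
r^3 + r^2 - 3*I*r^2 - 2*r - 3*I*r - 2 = (r + 1)*(r - 2*I)*(r - I)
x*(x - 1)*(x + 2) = x^3 + x^2 - 2*x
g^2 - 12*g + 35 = (g - 7)*(g - 5)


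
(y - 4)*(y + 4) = y^2 - 16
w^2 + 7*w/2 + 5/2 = (w + 1)*(w + 5/2)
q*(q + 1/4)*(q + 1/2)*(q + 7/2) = q^4 + 17*q^3/4 + 11*q^2/4 + 7*q/16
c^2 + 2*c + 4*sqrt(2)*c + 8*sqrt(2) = (c + 2)*(c + 4*sqrt(2))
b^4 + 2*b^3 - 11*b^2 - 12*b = b*(b - 3)*(b + 1)*(b + 4)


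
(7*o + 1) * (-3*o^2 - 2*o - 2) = -21*o^3 - 17*o^2 - 16*o - 2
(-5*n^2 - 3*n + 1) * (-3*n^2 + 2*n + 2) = 15*n^4 - n^3 - 19*n^2 - 4*n + 2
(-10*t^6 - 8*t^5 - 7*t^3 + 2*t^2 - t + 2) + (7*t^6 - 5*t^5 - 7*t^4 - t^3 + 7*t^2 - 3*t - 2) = -3*t^6 - 13*t^5 - 7*t^4 - 8*t^3 + 9*t^2 - 4*t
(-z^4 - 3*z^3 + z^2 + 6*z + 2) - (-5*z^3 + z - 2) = -z^4 + 2*z^3 + z^2 + 5*z + 4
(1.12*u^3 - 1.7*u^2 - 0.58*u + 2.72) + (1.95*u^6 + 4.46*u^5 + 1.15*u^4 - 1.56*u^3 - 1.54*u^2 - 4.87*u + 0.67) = 1.95*u^6 + 4.46*u^5 + 1.15*u^4 - 0.44*u^3 - 3.24*u^2 - 5.45*u + 3.39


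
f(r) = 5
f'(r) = 0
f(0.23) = 5.00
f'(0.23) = 0.00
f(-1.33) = 5.00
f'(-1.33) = 0.00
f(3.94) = 5.00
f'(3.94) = 0.00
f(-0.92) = 5.00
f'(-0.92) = 0.00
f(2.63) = 5.00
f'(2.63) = 0.00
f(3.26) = 5.00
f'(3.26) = 0.00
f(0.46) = 5.00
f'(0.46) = 0.00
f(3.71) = 5.00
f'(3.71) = 0.00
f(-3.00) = 5.00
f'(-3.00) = 0.00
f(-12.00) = 5.00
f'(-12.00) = 0.00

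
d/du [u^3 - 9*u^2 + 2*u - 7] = 3*u^2 - 18*u + 2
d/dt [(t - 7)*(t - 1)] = 2*t - 8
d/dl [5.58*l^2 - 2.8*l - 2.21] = 11.16*l - 2.8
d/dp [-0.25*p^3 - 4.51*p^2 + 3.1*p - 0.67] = -0.75*p^2 - 9.02*p + 3.1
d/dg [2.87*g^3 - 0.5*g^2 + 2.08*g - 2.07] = 8.61*g^2 - 1.0*g + 2.08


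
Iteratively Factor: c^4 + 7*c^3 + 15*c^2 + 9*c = (c + 3)*(c^3 + 4*c^2 + 3*c) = (c + 1)*(c + 3)*(c^2 + 3*c) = (c + 1)*(c + 3)^2*(c)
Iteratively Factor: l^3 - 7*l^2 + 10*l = (l - 5)*(l^2 - 2*l) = (l - 5)*(l - 2)*(l)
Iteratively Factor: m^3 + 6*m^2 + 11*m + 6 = (m + 3)*(m^2 + 3*m + 2) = (m + 2)*(m + 3)*(m + 1)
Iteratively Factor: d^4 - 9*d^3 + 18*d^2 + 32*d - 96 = (d + 2)*(d^3 - 11*d^2 + 40*d - 48) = (d - 3)*(d + 2)*(d^2 - 8*d + 16) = (d - 4)*(d - 3)*(d + 2)*(d - 4)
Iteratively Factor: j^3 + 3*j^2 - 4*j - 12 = (j + 2)*(j^2 + j - 6) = (j + 2)*(j + 3)*(j - 2)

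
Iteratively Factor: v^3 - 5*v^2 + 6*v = (v - 2)*(v^2 - 3*v) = v*(v - 2)*(v - 3)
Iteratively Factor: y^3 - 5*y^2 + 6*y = (y - 3)*(y^2 - 2*y) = (y - 3)*(y - 2)*(y)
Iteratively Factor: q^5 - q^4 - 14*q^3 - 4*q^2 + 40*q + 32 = (q + 1)*(q^4 - 2*q^3 - 12*q^2 + 8*q + 32) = (q - 2)*(q + 1)*(q^3 - 12*q - 16) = (q - 2)*(q + 1)*(q + 2)*(q^2 - 2*q - 8) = (q - 4)*(q - 2)*(q + 1)*(q + 2)*(q + 2)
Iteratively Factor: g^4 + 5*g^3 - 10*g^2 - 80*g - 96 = (g + 2)*(g^3 + 3*g^2 - 16*g - 48) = (g - 4)*(g + 2)*(g^2 + 7*g + 12) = (g - 4)*(g + 2)*(g + 3)*(g + 4)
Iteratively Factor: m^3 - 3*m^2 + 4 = (m + 1)*(m^2 - 4*m + 4) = (m - 2)*(m + 1)*(m - 2)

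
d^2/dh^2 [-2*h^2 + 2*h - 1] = -4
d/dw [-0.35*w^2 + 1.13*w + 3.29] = 1.13 - 0.7*w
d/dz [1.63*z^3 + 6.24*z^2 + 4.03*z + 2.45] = 4.89*z^2 + 12.48*z + 4.03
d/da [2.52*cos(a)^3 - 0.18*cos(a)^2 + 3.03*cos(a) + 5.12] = (-7.56*cos(a)^2 + 0.36*cos(a) - 3.03)*sin(a)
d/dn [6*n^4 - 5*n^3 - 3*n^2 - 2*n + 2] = 24*n^3 - 15*n^2 - 6*n - 2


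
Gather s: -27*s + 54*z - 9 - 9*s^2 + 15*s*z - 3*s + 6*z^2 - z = -9*s^2 + s*(15*z - 30) + 6*z^2 + 53*z - 9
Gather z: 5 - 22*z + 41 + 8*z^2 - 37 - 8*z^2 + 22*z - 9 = 0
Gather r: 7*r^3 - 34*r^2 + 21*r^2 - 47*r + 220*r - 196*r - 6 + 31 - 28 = 7*r^3 - 13*r^2 - 23*r - 3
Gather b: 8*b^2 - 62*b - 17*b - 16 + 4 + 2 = 8*b^2 - 79*b - 10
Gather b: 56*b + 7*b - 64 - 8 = 63*b - 72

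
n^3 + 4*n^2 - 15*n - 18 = (n - 3)*(n + 1)*(n + 6)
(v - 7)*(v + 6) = v^2 - v - 42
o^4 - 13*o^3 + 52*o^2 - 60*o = o*(o - 6)*(o - 5)*(o - 2)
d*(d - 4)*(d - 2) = d^3 - 6*d^2 + 8*d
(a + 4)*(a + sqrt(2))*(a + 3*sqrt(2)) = a^3 + 4*a^2 + 4*sqrt(2)*a^2 + 6*a + 16*sqrt(2)*a + 24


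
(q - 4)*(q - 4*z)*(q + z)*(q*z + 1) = q^4*z - 3*q^3*z^2 - 4*q^3*z + q^3 - 4*q^2*z^3 + 12*q^2*z^2 - 3*q^2*z - 4*q^2 + 16*q*z^3 - 4*q*z^2 + 12*q*z + 16*z^2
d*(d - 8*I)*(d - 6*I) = d^3 - 14*I*d^2 - 48*d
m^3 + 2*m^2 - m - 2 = (m - 1)*(m + 1)*(m + 2)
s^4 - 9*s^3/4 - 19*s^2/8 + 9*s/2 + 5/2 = (s - 2)^2*(s + 1/2)*(s + 5/4)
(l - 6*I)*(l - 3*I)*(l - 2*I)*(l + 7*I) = l^4 - 4*I*l^3 + 41*l^2 - 216*I*l - 252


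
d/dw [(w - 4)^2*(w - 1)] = 3*(w - 4)*(w - 2)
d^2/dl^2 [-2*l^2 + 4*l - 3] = -4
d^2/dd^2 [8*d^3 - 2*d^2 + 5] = 48*d - 4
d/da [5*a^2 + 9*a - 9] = 10*a + 9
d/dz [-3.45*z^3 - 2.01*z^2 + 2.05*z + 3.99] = -10.35*z^2 - 4.02*z + 2.05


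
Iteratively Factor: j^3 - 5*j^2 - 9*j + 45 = (j - 3)*(j^2 - 2*j - 15) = (j - 5)*(j - 3)*(j + 3)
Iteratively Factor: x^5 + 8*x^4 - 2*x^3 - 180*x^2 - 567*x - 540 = (x + 4)*(x^4 + 4*x^3 - 18*x^2 - 108*x - 135) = (x + 3)*(x + 4)*(x^3 + x^2 - 21*x - 45) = (x + 3)^2*(x + 4)*(x^2 - 2*x - 15) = (x + 3)^3*(x + 4)*(x - 5)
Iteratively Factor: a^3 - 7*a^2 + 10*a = (a - 2)*(a^2 - 5*a) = a*(a - 2)*(a - 5)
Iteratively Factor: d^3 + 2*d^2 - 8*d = (d + 4)*(d^2 - 2*d) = (d - 2)*(d + 4)*(d)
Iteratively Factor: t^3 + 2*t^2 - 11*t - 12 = (t + 4)*(t^2 - 2*t - 3) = (t + 1)*(t + 4)*(t - 3)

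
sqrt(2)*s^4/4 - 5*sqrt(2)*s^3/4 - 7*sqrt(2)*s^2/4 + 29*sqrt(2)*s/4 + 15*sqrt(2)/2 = (s/2 + 1/2)*(s - 5)*(s - 3)*(sqrt(2)*s/2 + sqrt(2))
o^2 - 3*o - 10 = (o - 5)*(o + 2)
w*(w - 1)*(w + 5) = w^3 + 4*w^2 - 5*w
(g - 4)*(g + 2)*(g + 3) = g^3 + g^2 - 14*g - 24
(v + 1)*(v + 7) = v^2 + 8*v + 7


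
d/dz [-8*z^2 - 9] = -16*z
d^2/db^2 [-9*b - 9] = 0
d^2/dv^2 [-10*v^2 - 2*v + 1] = -20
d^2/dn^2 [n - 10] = 0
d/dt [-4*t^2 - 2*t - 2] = -8*t - 2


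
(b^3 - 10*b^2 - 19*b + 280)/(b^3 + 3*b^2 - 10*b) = (b^2 - 15*b + 56)/(b*(b - 2))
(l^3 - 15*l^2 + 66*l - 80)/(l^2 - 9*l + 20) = (l^2 - 10*l + 16)/(l - 4)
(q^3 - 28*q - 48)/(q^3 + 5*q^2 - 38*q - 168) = (q + 2)/(q + 7)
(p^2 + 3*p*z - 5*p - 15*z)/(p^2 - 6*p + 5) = (p + 3*z)/(p - 1)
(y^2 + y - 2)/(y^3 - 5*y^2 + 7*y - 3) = (y + 2)/(y^2 - 4*y + 3)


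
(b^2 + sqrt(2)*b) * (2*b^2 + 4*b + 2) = 2*b^4 + 2*sqrt(2)*b^3 + 4*b^3 + 2*b^2 + 4*sqrt(2)*b^2 + 2*sqrt(2)*b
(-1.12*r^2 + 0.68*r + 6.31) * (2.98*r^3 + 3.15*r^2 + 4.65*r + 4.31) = -3.3376*r^5 - 1.5016*r^4 + 15.7378*r^3 + 18.2113*r^2 + 32.2723*r + 27.1961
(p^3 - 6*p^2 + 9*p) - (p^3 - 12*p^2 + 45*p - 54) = 6*p^2 - 36*p + 54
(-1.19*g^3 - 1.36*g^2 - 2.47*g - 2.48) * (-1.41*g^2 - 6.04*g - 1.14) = 1.6779*g^5 + 9.1052*g^4 + 13.0537*g^3 + 19.966*g^2 + 17.795*g + 2.8272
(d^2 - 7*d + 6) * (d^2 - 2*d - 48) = d^4 - 9*d^3 - 28*d^2 + 324*d - 288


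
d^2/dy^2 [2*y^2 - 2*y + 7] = 4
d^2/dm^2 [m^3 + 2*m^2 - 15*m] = 6*m + 4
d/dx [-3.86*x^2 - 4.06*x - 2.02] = -7.72*x - 4.06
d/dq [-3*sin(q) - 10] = -3*cos(q)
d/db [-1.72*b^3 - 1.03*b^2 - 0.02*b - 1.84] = -5.16*b^2 - 2.06*b - 0.02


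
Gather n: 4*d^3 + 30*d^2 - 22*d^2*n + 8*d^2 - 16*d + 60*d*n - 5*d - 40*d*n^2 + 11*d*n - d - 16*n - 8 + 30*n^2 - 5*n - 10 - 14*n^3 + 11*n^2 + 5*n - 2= 4*d^3 + 38*d^2 - 22*d - 14*n^3 + n^2*(41 - 40*d) + n*(-22*d^2 + 71*d - 16) - 20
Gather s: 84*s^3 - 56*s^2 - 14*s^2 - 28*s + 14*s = 84*s^3 - 70*s^2 - 14*s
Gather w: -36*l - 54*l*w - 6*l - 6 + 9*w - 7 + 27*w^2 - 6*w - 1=-42*l + 27*w^2 + w*(3 - 54*l) - 14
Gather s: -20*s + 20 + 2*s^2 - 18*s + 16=2*s^2 - 38*s + 36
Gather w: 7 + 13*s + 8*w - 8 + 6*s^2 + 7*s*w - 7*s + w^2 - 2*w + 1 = 6*s^2 + 6*s + w^2 + w*(7*s + 6)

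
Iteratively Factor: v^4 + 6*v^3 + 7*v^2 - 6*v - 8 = (v + 4)*(v^3 + 2*v^2 - v - 2) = (v - 1)*(v + 4)*(v^2 + 3*v + 2) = (v - 1)*(v + 1)*(v + 4)*(v + 2)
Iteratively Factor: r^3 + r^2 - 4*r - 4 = (r + 1)*(r^2 - 4) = (r - 2)*(r + 1)*(r + 2)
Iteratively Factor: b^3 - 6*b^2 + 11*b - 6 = (b - 3)*(b^2 - 3*b + 2) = (b - 3)*(b - 2)*(b - 1)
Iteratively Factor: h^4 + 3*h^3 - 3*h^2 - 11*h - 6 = (h - 2)*(h^3 + 5*h^2 + 7*h + 3) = (h - 2)*(h + 1)*(h^2 + 4*h + 3) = (h - 2)*(h + 1)^2*(h + 3)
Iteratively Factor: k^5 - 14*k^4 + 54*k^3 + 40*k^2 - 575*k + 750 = (k - 5)*(k^4 - 9*k^3 + 9*k^2 + 85*k - 150) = (k - 5)^2*(k^3 - 4*k^2 - 11*k + 30) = (k - 5)^2*(k + 3)*(k^2 - 7*k + 10) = (k - 5)^2*(k - 2)*(k + 3)*(k - 5)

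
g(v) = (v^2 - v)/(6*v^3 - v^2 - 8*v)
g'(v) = (2*v - 1)/(6*v^3 - v^2 - 8*v) + (v^2 - v)*(-18*v^2 + 2*v + 8)/(6*v^3 - v^2 - 8*v)^2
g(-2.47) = -0.11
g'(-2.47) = -0.08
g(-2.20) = -0.14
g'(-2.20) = -0.12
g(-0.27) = 0.17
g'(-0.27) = -0.24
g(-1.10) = -5.83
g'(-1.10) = -227.31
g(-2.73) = -0.09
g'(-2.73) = -0.06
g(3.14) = 0.04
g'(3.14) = -0.01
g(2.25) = 0.06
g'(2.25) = -0.03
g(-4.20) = -0.05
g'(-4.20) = -0.02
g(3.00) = 0.05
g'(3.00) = -0.01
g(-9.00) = -0.02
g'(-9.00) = 0.00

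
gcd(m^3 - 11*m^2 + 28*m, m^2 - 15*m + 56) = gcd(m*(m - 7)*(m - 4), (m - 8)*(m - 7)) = m - 7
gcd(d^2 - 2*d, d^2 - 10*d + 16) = d - 2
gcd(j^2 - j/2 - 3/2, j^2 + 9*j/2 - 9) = j - 3/2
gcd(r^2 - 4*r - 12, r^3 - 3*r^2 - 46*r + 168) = r - 6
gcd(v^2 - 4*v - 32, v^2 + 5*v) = 1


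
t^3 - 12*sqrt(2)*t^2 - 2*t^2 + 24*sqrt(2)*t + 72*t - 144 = (t - 2)*(t - 6*sqrt(2))^2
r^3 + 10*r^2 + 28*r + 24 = (r + 2)^2*(r + 6)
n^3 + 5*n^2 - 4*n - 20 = (n - 2)*(n + 2)*(n + 5)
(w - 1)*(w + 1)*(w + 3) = w^3 + 3*w^2 - w - 3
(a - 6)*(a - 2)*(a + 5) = a^3 - 3*a^2 - 28*a + 60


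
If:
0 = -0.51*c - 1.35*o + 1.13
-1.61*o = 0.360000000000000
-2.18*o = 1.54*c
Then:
No Solution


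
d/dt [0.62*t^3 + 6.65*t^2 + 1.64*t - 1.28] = 1.86*t^2 + 13.3*t + 1.64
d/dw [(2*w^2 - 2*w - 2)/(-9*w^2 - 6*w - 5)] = 2*(-15*w^2 - 28*w - 1)/(81*w^4 + 108*w^3 + 126*w^2 + 60*w + 25)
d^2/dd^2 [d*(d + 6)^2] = 6*d + 24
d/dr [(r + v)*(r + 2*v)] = 2*r + 3*v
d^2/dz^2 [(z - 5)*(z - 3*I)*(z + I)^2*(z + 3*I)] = 20*z^3 + z^2*(-60 + 24*I) + z*(48 - 60*I) - 80 + 36*I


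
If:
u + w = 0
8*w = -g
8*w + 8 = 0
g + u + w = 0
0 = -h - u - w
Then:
No Solution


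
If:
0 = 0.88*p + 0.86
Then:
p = -0.98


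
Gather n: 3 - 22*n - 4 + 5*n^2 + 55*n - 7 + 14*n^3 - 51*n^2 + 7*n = 14*n^3 - 46*n^2 + 40*n - 8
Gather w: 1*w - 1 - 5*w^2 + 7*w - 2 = -5*w^2 + 8*w - 3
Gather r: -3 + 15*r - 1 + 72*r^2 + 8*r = 72*r^2 + 23*r - 4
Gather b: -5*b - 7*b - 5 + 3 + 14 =12 - 12*b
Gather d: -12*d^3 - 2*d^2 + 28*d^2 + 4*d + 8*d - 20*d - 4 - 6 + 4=-12*d^3 + 26*d^2 - 8*d - 6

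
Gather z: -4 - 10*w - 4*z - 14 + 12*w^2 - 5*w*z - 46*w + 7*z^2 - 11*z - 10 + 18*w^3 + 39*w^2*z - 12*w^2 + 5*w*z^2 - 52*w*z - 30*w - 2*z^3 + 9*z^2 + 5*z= 18*w^3 - 86*w - 2*z^3 + z^2*(5*w + 16) + z*(39*w^2 - 57*w - 10) - 28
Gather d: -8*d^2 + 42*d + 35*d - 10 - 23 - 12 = -8*d^2 + 77*d - 45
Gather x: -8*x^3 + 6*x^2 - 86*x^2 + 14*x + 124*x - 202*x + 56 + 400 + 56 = -8*x^3 - 80*x^2 - 64*x + 512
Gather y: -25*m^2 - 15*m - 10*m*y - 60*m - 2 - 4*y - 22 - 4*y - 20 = -25*m^2 - 75*m + y*(-10*m - 8) - 44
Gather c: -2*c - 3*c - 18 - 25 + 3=-5*c - 40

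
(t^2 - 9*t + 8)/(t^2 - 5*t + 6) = (t^2 - 9*t + 8)/(t^2 - 5*t + 6)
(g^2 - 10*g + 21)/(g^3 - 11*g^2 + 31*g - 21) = 1/(g - 1)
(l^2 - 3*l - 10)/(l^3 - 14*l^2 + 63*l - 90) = (l + 2)/(l^2 - 9*l + 18)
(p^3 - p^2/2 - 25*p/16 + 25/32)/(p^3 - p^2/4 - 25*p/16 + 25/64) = 2*(2*p - 1)/(4*p - 1)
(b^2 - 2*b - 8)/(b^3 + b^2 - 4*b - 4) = (b - 4)/(b^2 - b - 2)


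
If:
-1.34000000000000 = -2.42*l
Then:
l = 0.55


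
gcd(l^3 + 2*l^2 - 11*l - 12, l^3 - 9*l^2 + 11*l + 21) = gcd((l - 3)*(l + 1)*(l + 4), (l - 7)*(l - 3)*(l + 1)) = l^2 - 2*l - 3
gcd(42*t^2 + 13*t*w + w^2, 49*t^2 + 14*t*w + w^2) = 7*t + w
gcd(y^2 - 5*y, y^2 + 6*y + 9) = 1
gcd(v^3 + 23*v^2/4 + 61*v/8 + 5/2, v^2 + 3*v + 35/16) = v + 5/4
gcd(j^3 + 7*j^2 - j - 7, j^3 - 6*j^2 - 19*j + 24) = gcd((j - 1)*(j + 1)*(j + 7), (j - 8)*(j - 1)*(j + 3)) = j - 1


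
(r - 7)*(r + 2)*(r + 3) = r^3 - 2*r^2 - 29*r - 42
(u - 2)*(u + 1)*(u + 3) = u^3 + 2*u^2 - 5*u - 6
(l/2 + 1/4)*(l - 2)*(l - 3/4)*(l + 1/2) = l^4/2 - 7*l^3/8 - l^2/2 + 13*l/32 + 3/16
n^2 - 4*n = n*(n - 4)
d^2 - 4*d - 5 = (d - 5)*(d + 1)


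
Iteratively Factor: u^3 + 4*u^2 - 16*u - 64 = (u + 4)*(u^2 - 16) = (u + 4)^2*(u - 4)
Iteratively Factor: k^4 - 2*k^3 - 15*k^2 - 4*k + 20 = (k + 2)*(k^3 - 4*k^2 - 7*k + 10) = (k - 1)*(k + 2)*(k^2 - 3*k - 10) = (k - 5)*(k - 1)*(k + 2)*(k + 2)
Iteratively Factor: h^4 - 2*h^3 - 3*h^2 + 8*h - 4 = (h - 2)*(h^3 - 3*h + 2) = (h - 2)*(h - 1)*(h^2 + h - 2) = (h - 2)*(h - 1)*(h + 2)*(h - 1)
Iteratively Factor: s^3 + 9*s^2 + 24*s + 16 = (s + 4)*(s^2 + 5*s + 4) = (s + 4)^2*(s + 1)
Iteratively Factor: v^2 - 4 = (v + 2)*(v - 2)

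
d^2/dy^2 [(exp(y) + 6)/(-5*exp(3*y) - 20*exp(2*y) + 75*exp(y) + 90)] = 2*(-2*exp(3*y) + 3*exp(2*y) - 8*exp(y) + 3)*exp(y)/(5*(exp(6*y) - 6*exp(5*y) + 3*exp(4*y) + 28*exp(3*y) - 9*exp(2*y) - 54*exp(y) - 27))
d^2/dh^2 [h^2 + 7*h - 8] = 2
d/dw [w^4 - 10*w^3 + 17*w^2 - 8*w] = 4*w^3 - 30*w^2 + 34*w - 8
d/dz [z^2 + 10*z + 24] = 2*z + 10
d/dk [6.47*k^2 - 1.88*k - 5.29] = 12.94*k - 1.88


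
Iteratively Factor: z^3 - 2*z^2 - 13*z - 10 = (z + 2)*(z^2 - 4*z - 5) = (z + 1)*(z + 2)*(z - 5)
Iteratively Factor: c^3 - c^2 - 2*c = (c + 1)*(c^2 - 2*c) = c*(c + 1)*(c - 2)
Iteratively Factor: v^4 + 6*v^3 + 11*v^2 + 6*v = (v)*(v^3 + 6*v^2 + 11*v + 6) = v*(v + 2)*(v^2 + 4*v + 3) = v*(v + 2)*(v + 3)*(v + 1)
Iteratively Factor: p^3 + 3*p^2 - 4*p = (p)*(p^2 + 3*p - 4) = p*(p - 1)*(p + 4)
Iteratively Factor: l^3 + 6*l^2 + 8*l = (l + 2)*(l^2 + 4*l) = l*(l + 2)*(l + 4)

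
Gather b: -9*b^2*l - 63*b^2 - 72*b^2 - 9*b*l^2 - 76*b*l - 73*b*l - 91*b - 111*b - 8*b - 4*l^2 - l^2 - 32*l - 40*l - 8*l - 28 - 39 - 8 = b^2*(-9*l - 135) + b*(-9*l^2 - 149*l - 210) - 5*l^2 - 80*l - 75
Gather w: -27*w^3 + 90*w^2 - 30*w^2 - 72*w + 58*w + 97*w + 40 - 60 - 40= -27*w^3 + 60*w^2 + 83*w - 60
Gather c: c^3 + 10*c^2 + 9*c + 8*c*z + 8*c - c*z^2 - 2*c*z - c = c^3 + 10*c^2 + c*(-z^2 + 6*z + 16)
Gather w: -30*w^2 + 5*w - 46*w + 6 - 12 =-30*w^2 - 41*w - 6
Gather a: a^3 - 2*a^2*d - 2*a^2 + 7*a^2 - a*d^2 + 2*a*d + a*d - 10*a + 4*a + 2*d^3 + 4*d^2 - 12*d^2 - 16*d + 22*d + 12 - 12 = a^3 + a^2*(5 - 2*d) + a*(-d^2 + 3*d - 6) + 2*d^3 - 8*d^2 + 6*d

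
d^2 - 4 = (d - 2)*(d + 2)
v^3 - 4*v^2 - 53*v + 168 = (v - 8)*(v - 3)*(v + 7)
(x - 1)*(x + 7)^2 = x^3 + 13*x^2 + 35*x - 49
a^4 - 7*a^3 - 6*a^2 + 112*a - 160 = (a - 5)*(a - 4)*(a - 2)*(a + 4)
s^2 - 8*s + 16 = (s - 4)^2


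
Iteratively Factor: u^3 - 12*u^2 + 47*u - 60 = (u - 5)*(u^2 - 7*u + 12) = (u - 5)*(u - 4)*(u - 3)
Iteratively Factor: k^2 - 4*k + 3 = (k - 1)*(k - 3)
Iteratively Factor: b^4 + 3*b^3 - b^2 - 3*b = (b + 1)*(b^3 + 2*b^2 - 3*b) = (b + 1)*(b + 3)*(b^2 - b) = b*(b + 1)*(b + 3)*(b - 1)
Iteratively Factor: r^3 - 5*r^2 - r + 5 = (r - 1)*(r^2 - 4*r - 5) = (r - 1)*(r + 1)*(r - 5)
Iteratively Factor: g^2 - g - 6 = (g + 2)*(g - 3)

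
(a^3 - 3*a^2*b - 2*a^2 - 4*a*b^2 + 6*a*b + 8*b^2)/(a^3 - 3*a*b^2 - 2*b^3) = (a^2 - 4*a*b - 2*a + 8*b)/(a^2 - a*b - 2*b^2)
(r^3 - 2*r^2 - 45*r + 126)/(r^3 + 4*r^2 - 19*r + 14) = (r^2 - 9*r + 18)/(r^2 - 3*r + 2)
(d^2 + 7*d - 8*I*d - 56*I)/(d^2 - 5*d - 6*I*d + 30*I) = (d^2 + d*(7 - 8*I) - 56*I)/(d^2 - d*(5 + 6*I) + 30*I)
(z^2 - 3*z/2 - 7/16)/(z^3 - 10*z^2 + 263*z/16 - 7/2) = (4*z + 1)/(4*z^2 - 33*z + 8)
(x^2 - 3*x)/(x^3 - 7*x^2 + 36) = x/(x^2 - 4*x - 12)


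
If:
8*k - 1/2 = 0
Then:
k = 1/16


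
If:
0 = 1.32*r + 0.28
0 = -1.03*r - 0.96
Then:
No Solution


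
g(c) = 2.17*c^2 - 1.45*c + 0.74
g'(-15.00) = -66.55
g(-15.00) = 510.74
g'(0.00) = -1.45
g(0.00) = 0.74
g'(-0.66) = -4.31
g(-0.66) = 2.64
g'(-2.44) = -12.04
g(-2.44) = 17.20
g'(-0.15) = -2.10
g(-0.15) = 1.01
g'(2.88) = 11.05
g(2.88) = 14.56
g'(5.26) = 21.38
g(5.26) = 53.15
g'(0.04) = -1.28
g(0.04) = 0.69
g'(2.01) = 7.27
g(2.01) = 6.59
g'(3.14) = 12.18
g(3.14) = 17.58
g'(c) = 4.34*c - 1.45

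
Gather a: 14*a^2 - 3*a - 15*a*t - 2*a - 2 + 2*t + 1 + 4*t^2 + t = 14*a^2 + a*(-15*t - 5) + 4*t^2 + 3*t - 1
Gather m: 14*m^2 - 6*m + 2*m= 14*m^2 - 4*m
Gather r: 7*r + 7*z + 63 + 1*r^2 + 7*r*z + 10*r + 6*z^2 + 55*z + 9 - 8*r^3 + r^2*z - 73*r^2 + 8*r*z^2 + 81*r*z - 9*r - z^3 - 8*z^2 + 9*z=-8*r^3 + r^2*(z - 72) + r*(8*z^2 + 88*z + 8) - z^3 - 2*z^2 + 71*z + 72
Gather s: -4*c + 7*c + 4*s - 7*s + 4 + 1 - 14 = 3*c - 3*s - 9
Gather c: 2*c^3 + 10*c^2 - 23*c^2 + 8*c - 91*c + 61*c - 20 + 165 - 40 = 2*c^3 - 13*c^2 - 22*c + 105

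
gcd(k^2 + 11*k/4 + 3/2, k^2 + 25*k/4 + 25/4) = 1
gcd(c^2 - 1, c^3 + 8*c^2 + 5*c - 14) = c - 1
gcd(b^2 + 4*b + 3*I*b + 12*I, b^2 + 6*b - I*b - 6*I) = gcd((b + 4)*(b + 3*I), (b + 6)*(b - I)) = 1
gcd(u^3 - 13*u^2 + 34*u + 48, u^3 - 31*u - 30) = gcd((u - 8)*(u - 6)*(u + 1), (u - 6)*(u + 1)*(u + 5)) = u^2 - 5*u - 6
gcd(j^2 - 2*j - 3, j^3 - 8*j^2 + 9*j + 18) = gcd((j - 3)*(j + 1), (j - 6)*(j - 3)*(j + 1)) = j^2 - 2*j - 3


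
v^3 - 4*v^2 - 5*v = v*(v - 5)*(v + 1)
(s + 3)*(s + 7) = s^2 + 10*s + 21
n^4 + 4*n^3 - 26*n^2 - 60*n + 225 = (n - 3)^2*(n + 5)^2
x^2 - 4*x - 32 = (x - 8)*(x + 4)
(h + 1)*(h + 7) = h^2 + 8*h + 7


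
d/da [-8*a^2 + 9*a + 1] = 9 - 16*a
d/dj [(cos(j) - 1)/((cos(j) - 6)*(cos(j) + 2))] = (cos(j)^2 - 2*cos(j) + 16)*sin(j)/((cos(j) - 6)^2*(cos(j) + 2)^2)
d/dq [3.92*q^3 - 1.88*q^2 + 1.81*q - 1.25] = 11.76*q^2 - 3.76*q + 1.81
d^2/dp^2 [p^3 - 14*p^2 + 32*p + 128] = 6*p - 28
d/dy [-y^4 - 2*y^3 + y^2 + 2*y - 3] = -4*y^3 - 6*y^2 + 2*y + 2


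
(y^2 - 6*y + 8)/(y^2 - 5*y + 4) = (y - 2)/(y - 1)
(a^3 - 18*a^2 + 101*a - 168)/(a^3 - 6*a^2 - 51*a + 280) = (a^2 - 10*a + 21)/(a^2 + 2*a - 35)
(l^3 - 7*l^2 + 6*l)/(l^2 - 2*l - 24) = l*(l - 1)/(l + 4)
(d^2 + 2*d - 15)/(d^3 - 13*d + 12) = (d + 5)/(d^2 + 3*d - 4)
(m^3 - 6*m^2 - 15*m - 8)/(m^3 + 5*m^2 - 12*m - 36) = (m^3 - 6*m^2 - 15*m - 8)/(m^3 + 5*m^2 - 12*m - 36)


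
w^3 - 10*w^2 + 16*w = w*(w - 8)*(w - 2)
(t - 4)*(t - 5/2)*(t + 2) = t^3 - 9*t^2/2 - 3*t + 20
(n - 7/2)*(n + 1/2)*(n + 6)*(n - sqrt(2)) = n^4 - sqrt(2)*n^3 + 3*n^3 - 79*n^2/4 - 3*sqrt(2)*n^2 - 21*n/2 + 79*sqrt(2)*n/4 + 21*sqrt(2)/2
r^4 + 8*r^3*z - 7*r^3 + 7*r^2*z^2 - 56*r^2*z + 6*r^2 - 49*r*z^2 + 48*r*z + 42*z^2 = (r - 6)*(r - 1)*(r + z)*(r + 7*z)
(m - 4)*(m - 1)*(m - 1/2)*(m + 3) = m^4 - 5*m^3/2 - 10*m^2 + 35*m/2 - 6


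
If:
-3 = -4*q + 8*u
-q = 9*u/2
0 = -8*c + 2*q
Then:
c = 27/208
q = 27/52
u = -3/26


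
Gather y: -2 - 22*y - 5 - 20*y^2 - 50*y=-20*y^2 - 72*y - 7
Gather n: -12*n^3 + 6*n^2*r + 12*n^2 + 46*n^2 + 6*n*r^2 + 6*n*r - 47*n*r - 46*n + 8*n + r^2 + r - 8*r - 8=-12*n^3 + n^2*(6*r + 58) + n*(6*r^2 - 41*r - 38) + r^2 - 7*r - 8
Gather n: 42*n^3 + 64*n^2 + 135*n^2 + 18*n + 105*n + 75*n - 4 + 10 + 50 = 42*n^3 + 199*n^2 + 198*n + 56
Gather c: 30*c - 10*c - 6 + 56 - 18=20*c + 32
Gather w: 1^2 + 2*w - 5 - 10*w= -8*w - 4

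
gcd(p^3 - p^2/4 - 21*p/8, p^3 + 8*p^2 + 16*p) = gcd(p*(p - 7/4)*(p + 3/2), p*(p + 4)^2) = p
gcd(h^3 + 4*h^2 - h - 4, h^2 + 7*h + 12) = h + 4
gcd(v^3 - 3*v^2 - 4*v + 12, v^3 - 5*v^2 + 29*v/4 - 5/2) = v - 2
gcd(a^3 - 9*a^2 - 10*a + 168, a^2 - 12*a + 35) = a - 7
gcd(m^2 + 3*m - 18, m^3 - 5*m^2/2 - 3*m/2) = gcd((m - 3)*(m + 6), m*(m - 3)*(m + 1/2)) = m - 3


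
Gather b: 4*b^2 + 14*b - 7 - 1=4*b^2 + 14*b - 8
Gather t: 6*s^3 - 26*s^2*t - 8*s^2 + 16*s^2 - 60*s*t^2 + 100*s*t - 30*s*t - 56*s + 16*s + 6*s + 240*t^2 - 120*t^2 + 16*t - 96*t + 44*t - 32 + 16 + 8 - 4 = 6*s^3 + 8*s^2 - 34*s + t^2*(120 - 60*s) + t*(-26*s^2 + 70*s - 36) - 12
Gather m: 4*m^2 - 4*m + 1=4*m^2 - 4*m + 1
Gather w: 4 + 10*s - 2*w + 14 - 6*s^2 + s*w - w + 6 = -6*s^2 + 10*s + w*(s - 3) + 24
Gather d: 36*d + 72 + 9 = 36*d + 81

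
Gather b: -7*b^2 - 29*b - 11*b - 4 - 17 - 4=-7*b^2 - 40*b - 25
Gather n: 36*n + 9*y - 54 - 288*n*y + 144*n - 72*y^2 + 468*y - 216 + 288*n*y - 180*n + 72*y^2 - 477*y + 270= 0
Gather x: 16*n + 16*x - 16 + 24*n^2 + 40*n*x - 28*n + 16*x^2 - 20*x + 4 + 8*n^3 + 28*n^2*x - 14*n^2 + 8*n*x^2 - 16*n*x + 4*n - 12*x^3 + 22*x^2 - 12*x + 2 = 8*n^3 + 10*n^2 - 8*n - 12*x^3 + x^2*(8*n + 38) + x*(28*n^2 + 24*n - 16) - 10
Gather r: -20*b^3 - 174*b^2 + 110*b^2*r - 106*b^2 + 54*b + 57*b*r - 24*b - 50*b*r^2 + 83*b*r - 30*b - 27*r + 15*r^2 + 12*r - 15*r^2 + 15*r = -20*b^3 - 280*b^2 - 50*b*r^2 + r*(110*b^2 + 140*b)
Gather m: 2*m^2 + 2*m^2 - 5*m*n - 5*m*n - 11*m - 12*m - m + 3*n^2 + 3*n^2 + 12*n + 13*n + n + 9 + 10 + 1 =4*m^2 + m*(-10*n - 24) + 6*n^2 + 26*n + 20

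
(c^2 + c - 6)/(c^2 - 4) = (c + 3)/(c + 2)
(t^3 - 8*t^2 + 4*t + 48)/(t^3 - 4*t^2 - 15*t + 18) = (t^2 - 2*t - 8)/(t^2 + 2*t - 3)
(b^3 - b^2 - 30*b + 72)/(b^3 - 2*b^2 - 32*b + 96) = (b - 3)/(b - 4)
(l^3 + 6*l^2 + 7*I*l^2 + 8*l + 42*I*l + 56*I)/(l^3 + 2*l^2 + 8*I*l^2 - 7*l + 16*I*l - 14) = (l + 4)/(l + I)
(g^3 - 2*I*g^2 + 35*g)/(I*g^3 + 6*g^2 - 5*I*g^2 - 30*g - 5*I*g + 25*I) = -g*(I*g^2 + 2*g + 35*I)/(g^3 - g^2*(5 + 6*I) - 5*g*(1 - 6*I) + 25)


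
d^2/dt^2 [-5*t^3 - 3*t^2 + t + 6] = -30*t - 6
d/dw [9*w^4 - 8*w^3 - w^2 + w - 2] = 36*w^3 - 24*w^2 - 2*w + 1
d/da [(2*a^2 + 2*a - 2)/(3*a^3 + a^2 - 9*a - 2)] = 2*(-3*a^4 - 6*a^3 - a^2 - 2*a - 11)/(9*a^6 + 6*a^5 - 53*a^4 - 30*a^3 + 77*a^2 + 36*a + 4)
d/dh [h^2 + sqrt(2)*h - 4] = 2*h + sqrt(2)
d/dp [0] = 0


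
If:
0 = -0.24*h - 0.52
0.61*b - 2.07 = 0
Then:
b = 3.39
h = -2.17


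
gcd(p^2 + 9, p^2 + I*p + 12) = p - 3*I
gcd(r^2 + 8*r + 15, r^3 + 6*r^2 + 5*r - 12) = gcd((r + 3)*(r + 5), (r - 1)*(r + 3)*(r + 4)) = r + 3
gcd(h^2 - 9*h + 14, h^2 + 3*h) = 1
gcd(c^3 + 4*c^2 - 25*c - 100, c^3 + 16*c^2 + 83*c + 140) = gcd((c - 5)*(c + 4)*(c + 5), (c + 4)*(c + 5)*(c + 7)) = c^2 + 9*c + 20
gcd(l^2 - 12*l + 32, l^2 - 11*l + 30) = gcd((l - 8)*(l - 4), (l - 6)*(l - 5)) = 1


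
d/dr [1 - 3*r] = -3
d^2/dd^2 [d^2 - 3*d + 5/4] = 2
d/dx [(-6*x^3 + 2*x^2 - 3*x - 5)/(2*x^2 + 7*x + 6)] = (-12*x^4 - 84*x^3 - 88*x^2 + 44*x + 17)/(4*x^4 + 28*x^3 + 73*x^2 + 84*x + 36)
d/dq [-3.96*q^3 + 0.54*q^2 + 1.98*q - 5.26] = -11.88*q^2 + 1.08*q + 1.98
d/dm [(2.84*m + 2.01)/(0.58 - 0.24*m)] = (0.511104*m - 1.235168)/(0.24*m - 0.58)^3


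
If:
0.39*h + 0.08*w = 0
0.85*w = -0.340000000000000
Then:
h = 0.08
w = -0.40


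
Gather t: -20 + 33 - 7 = 6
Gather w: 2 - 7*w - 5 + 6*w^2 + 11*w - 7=6*w^2 + 4*w - 10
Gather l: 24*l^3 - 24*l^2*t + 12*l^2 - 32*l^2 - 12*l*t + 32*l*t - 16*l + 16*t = 24*l^3 + l^2*(-24*t - 20) + l*(20*t - 16) + 16*t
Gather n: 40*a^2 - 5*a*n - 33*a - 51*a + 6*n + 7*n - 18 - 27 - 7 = 40*a^2 - 84*a + n*(13 - 5*a) - 52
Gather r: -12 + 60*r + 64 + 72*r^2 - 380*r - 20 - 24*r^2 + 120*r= 48*r^2 - 200*r + 32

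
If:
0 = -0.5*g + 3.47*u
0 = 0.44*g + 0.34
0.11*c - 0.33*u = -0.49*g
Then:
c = 3.11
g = -0.77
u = -0.11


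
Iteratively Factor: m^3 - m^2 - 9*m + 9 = (m - 1)*(m^2 - 9) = (m - 1)*(m + 3)*(m - 3)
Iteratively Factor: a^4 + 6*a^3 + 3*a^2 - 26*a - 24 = (a - 2)*(a^3 + 8*a^2 + 19*a + 12) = (a - 2)*(a + 4)*(a^2 + 4*a + 3) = (a - 2)*(a + 3)*(a + 4)*(a + 1)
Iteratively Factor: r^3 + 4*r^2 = (r)*(r^2 + 4*r) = r^2*(r + 4)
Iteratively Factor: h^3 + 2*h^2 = (h)*(h^2 + 2*h) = h^2*(h + 2)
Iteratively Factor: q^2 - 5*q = (q - 5)*(q)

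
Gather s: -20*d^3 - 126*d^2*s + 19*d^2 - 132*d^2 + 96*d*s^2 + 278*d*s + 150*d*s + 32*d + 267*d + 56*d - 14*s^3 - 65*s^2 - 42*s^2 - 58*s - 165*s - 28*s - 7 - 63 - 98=-20*d^3 - 113*d^2 + 355*d - 14*s^3 + s^2*(96*d - 107) + s*(-126*d^2 + 428*d - 251) - 168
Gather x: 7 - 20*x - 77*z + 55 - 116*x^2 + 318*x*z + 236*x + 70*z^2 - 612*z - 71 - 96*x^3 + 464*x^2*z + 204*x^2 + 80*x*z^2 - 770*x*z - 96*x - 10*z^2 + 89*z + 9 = -96*x^3 + x^2*(464*z + 88) + x*(80*z^2 - 452*z + 120) + 60*z^2 - 600*z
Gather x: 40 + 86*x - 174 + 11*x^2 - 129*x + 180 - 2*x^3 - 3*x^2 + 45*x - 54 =-2*x^3 + 8*x^2 + 2*x - 8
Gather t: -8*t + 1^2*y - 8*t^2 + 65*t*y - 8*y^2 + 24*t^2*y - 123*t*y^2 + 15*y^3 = t^2*(24*y - 8) + t*(-123*y^2 + 65*y - 8) + 15*y^3 - 8*y^2 + y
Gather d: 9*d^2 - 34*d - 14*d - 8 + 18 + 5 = 9*d^2 - 48*d + 15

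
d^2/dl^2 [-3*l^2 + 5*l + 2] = -6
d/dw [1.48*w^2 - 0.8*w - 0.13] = 2.96*w - 0.8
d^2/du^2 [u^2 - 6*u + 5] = 2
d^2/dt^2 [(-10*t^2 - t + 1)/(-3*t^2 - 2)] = 2*(9*t^3 - 207*t^2 - 18*t + 46)/(27*t^6 + 54*t^4 + 36*t^2 + 8)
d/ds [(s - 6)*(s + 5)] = 2*s - 1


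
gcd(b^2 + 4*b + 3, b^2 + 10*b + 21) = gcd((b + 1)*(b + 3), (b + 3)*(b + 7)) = b + 3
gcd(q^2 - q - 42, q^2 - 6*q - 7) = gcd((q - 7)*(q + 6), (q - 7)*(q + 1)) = q - 7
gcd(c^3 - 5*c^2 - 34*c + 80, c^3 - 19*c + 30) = c^2 + 3*c - 10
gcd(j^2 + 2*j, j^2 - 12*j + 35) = 1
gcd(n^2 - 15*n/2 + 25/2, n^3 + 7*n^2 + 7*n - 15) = 1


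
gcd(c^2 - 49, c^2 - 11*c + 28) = c - 7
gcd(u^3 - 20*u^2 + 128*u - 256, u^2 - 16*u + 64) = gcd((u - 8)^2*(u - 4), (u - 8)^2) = u^2 - 16*u + 64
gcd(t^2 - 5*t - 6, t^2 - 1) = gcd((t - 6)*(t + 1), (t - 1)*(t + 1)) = t + 1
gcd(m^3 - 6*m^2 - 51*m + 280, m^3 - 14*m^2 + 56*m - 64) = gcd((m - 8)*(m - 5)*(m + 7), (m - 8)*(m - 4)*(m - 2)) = m - 8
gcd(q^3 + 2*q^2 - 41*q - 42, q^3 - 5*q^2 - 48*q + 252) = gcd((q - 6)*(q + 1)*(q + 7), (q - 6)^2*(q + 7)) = q^2 + q - 42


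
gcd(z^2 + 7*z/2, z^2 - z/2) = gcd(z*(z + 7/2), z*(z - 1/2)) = z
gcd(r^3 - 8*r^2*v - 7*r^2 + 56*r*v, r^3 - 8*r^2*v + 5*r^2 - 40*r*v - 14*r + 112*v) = r - 8*v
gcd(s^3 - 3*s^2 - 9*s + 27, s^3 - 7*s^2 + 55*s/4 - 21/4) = s - 3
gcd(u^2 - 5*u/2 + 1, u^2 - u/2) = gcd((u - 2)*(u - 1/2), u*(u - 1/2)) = u - 1/2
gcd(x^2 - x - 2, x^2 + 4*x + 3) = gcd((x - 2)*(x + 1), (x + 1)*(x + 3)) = x + 1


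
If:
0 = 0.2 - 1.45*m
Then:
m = 0.14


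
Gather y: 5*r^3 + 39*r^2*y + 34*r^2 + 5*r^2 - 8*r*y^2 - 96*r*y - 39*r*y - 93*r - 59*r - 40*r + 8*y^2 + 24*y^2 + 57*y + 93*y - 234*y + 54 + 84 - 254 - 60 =5*r^3 + 39*r^2 - 192*r + y^2*(32 - 8*r) + y*(39*r^2 - 135*r - 84) - 176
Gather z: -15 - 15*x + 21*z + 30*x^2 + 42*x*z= 30*x^2 - 15*x + z*(42*x + 21) - 15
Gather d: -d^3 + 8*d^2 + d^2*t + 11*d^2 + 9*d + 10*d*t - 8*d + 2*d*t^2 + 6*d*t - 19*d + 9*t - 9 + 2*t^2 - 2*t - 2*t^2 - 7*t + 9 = -d^3 + d^2*(t + 19) + d*(2*t^2 + 16*t - 18)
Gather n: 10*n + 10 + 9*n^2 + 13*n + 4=9*n^2 + 23*n + 14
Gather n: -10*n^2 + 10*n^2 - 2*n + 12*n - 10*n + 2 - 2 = 0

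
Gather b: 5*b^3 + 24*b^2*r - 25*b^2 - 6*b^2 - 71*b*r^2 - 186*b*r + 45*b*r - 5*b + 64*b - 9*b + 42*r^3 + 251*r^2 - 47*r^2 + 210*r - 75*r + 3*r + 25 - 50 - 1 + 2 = 5*b^3 + b^2*(24*r - 31) + b*(-71*r^2 - 141*r + 50) + 42*r^3 + 204*r^2 + 138*r - 24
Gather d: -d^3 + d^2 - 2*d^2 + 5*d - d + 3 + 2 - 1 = -d^3 - d^2 + 4*d + 4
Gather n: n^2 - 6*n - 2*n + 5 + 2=n^2 - 8*n + 7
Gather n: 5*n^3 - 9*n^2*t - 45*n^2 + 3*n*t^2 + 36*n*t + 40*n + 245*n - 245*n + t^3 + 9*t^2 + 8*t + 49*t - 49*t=5*n^3 + n^2*(-9*t - 45) + n*(3*t^2 + 36*t + 40) + t^3 + 9*t^2 + 8*t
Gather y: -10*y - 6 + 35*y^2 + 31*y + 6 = 35*y^2 + 21*y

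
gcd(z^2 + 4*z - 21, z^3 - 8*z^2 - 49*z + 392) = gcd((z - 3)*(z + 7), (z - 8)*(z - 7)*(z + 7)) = z + 7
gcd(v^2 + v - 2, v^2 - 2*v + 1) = v - 1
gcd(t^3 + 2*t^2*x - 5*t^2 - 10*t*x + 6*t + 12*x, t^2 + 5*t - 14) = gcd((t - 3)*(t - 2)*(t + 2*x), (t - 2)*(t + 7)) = t - 2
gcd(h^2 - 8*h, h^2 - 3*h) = h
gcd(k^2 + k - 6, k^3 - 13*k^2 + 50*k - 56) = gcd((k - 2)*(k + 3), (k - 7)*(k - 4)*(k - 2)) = k - 2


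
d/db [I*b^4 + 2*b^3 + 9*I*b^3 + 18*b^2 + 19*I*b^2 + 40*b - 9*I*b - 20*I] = 4*I*b^3 + b^2*(6 + 27*I) + b*(36 + 38*I) + 40 - 9*I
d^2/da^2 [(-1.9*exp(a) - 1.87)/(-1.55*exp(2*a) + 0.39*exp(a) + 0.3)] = (4.56475*exp(4*a) + 19.11925*exp(3*a) + 1.909755*exp(2*a) + 3.540327*exp(a) - 0.04779)*exp(a)/(3.723875*exp(6*a) - 2.810925*exp(5*a) - 1.454985*exp(4*a) + 1.028781*exp(3*a) + 0.28161*exp(2*a) - 0.1053*exp(a) - 0.027)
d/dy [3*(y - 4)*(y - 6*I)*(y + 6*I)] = 9*y^2 - 24*y + 108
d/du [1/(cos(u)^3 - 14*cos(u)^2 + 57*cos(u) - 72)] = (3*cos(u) - 19)*sin(u)/((cos(u) - 8)^2*(cos(u) - 3)^3)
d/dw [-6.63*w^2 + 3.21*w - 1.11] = 3.21 - 13.26*w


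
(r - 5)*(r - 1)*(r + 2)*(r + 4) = r^4 - 23*r^2 - 18*r + 40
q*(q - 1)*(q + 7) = q^3 + 6*q^2 - 7*q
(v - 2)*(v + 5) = v^2 + 3*v - 10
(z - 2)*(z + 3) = z^2 + z - 6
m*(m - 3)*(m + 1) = m^3 - 2*m^2 - 3*m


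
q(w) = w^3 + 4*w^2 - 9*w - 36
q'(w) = 3*w^2 + 8*w - 9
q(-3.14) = 0.74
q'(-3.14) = -4.54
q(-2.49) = -4.23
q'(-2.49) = -10.32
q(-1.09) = -22.73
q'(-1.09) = -14.16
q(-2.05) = -9.36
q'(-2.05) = -12.79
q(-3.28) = 1.27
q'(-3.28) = -2.96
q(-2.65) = -2.67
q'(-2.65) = -9.13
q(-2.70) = -2.22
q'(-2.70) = -8.73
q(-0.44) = -31.35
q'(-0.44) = -11.94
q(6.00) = 270.00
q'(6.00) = 147.00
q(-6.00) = -54.00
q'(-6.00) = 51.00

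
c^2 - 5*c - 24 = (c - 8)*(c + 3)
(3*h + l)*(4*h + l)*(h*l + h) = 12*h^3*l + 12*h^3 + 7*h^2*l^2 + 7*h^2*l + h*l^3 + h*l^2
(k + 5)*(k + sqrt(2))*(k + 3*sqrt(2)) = k^3 + 5*k^2 + 4*sqrt(2)*k^2 + 6*k + 20*sqrt(2)*k + 30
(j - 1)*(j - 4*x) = j^2 - 4*j*x - j + 4*x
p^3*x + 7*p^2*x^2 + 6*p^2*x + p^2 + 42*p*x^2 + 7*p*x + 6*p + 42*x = (p + 6)*(p + 7*x)*(p*x + 1)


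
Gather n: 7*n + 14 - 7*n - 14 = 0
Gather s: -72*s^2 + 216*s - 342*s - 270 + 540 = -72*s^2 - 126*s + 270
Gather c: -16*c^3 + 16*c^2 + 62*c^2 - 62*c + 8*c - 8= -16*c^3 + 78*c^2 - 54*c - 8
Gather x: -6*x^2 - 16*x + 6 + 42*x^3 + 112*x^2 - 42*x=42*x^3 + 106*x^2 - 58*x + 6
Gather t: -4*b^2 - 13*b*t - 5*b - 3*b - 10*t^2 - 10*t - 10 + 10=-4*b^2 - 8*b - 10*t^2 + t*(-13*b - 10)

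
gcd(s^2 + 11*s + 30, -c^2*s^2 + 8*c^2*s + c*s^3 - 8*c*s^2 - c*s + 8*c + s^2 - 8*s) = 1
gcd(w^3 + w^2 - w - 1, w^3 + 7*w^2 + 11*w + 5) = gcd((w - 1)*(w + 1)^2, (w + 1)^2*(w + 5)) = w^2 + 2*w + 1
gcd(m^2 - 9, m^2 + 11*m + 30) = 1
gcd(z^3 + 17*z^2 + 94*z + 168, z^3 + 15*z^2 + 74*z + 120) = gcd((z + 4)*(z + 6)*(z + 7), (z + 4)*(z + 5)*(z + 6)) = z^2 + 10*z + 24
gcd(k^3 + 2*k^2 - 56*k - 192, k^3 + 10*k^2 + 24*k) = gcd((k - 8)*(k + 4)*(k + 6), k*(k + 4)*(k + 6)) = k^2 + 10*k + 24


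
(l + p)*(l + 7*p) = l^2 + 8*l*p + 7*p^2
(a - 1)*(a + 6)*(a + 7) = a^3 + 12*a^2 + 29*a - 42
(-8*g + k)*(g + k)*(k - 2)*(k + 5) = -8*g^2*k^2 - 24*g^2*k + 80*g^2 - 7*g*k^3 - 21*g*k^2 + 70*g*k + k^4 + 3*k^3 - 10*k^2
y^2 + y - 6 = (y - 2)*(y + 3)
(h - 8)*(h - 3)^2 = h^3 - 14*h^2 + 57*h - 72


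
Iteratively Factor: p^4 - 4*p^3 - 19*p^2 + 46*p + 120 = (p + 3)*(p^3 - 7*p^2 + 2*p + 40) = (p - 4)*(p + 3)*(p^2 - 3*p - 10) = (p - 4)*(p + 2)*(p + 3)*(p - 5)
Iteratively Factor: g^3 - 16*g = (g + 4)*(g^2 - 4*g) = (g - 4)*(g + 4)*(g)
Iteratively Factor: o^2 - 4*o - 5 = (o - 5)*(o + 1)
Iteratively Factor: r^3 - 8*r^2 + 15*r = (r - 5)*(r^2 - 3*r) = r*(r - 5)*(r - 3)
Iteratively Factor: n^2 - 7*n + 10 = (n - 5)*(n - 2)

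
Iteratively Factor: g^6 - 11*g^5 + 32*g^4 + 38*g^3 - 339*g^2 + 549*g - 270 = (g + 3)*(g^5 - 14*g^4 + 74*g^3 - 184*g^2 + 213*g - 90) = (g - 1)*(g + 3)*(g^4 - 13*g^3 + 61*g^2 - 123*g + 90) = (g - 3)*(g - 1)*(g + 3)*(g^3 - 10*g^2 + 31*g - 30) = (g - 3)*(g - 2)*(g - 1)*(g + 3)*(g^2 - 8*g + 15) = (g - 5)*(g - 3)*(g - 2)*(g - 1)*(g + 3)*(g - 3)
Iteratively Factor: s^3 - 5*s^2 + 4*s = (s - 4)*(s^2 - s) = (s - 4)*(s - 1)*(s)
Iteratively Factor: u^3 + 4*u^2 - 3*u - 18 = (u + 3)*(u^2 + u - 6) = (u - 2)*(u + 3)*(u + 3)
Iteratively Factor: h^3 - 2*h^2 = (h)*(h^2 - 2*h) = h^2*(h - 2)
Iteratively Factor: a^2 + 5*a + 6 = (a + 2)*(a + 3)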